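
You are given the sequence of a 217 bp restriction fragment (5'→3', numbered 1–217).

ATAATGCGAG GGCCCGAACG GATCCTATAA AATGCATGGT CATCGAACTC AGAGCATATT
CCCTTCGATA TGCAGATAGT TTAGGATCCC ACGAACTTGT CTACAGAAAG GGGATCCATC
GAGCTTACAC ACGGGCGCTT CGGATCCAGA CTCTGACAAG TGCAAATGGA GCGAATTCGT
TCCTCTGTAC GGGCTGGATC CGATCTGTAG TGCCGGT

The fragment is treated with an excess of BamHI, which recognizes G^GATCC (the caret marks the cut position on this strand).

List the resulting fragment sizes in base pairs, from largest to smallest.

BamHI sites (GGATCC) start at positions 20, 84, 112, 142, 196.
BamHI cuts after the first base of each site, so after positions 20, 84, 112, 142, 196.
Linear molecule, 5 cuts → 6 fragments:
  1–20 → 20 bp
  21–84 → 64 bp
  85–112 → 28 bp
  113–142 → 30 bp
  143–196 → 54 bp
  197–217 → 21 bp
Sorted largest to smallest: 64, 54, 30, 28, 21, 20 bp.

64, 54, 30, 28, 21, 20 bp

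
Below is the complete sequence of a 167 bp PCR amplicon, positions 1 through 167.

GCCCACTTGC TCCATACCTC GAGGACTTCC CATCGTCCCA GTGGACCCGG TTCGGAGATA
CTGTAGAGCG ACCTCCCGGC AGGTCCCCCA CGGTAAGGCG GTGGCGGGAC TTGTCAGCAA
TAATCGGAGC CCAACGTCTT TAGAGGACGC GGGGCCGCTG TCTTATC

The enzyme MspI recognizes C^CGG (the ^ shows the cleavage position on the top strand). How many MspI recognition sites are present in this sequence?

2

CCGG occurs starting at positions 47, 76.
MspI cuts at 2 sites.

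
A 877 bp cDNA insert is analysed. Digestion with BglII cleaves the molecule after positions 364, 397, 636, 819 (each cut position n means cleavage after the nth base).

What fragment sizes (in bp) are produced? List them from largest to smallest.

Linear molecule, 4 cuts → 5 fragments:
  364 − 0 = 364 bp
  397 − 364 = 33 bp
  636 − 397 = 239 bp
  819 − 636 = 183 bp
  877 − 819 = 58 bp
Sorted largest to smallest: 364, 239, 183, 58, 33 bp.

364, 239, 183, 58, 33 bp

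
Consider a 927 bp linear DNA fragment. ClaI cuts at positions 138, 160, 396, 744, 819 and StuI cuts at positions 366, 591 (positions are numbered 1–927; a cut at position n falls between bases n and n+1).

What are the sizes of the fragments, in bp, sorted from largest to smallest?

Combined cut positions (sorted): 138, 160, 366, 396, 591, 744, 819.
Linear molecule, 7 cuts → 8 fragments:
  138 − 0 = 138 bp
  160 − 138 = 22 bp
  366 − 160 = 206 bp
  396 − 366 = 30 bp
  591 − 396 = 195 bp
  744 − 591 = 153 bp
  819 − 744 = 75 bp
  927 − 819 = 108 bp
Sorted largest to smallest: 206, 195, 153, 138, 108, 75, 30, 22 bp.

206, 195, 153, 138, 108, 75, 30, 22 bp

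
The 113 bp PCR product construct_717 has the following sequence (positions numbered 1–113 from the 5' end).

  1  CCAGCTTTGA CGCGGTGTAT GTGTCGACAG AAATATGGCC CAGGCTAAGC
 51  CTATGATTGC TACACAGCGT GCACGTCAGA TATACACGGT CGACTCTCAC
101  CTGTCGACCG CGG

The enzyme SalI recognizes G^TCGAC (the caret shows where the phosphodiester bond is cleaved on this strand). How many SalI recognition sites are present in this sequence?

GTCGAC occurs starting at positions 23, 89, 103.
SalI cuts at 3 sites.

3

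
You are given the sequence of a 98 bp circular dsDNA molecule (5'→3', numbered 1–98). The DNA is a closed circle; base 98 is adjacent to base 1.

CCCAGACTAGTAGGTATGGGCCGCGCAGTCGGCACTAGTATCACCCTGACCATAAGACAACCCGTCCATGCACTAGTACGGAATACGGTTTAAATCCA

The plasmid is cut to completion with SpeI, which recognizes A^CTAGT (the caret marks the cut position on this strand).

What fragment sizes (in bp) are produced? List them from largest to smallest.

SpeI sites (ACTAGT) start at positions 6, 34, 72.
SpeI cuts after the first base of each site, so after positions 6, 34, 72.
Circular molecule, 3 cuts → 3 fragments:
  7–34 → 28 bp
  35–72 → 38 bp
  73–98 then 1–6 → 26 + 6 = 32 bp
Sorted largest to smallest: 38, 32, 28 bp.

38, 32, 28 bp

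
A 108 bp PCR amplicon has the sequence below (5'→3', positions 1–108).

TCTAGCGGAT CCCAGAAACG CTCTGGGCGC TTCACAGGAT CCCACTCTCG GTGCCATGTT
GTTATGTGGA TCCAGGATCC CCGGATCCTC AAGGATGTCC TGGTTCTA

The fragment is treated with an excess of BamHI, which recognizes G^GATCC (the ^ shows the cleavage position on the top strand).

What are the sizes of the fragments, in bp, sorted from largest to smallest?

31, 30, 25, 8, 7, 7 bp

BamHI sites (GGATCC) start at positions 7, 37, 68, 75, 83.
BamHI cuts after the first base of each site, so after positions 7, 37, 68, 75, 83.
Linear molecule, 5 cuts → 6 fragments:
  1–7 → 7 bp
  8–37 → 30 bp
  38–68 → 31 bp
  69–75 → 7 bp
  76–83 → 8 bp
  84–108 → 25 bp
Sorted largest to smallest: 31, 30, 25, 8, 7, 7 bp.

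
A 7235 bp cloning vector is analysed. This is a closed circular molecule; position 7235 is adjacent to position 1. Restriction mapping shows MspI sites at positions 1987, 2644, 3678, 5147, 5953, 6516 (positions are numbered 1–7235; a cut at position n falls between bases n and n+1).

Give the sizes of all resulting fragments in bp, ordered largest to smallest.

2706, 1469, 1034, 806, 657, 563 bp

Circular molecule, 6 cuts → 6 fragments:
  2644 − 1987 = 657 bp
  3678 − 2644 = 1034 bp
  5147 − 3678 = 1469 bp
  5953 − 5147 = 806 bp
  6516 − 5953 = 563 bp
  wrap: 7235 − 6516 + 1987 = 2706 bp
Sorted largest to smallest: 2706, 1469, 1034, 806, 657, 563 bp.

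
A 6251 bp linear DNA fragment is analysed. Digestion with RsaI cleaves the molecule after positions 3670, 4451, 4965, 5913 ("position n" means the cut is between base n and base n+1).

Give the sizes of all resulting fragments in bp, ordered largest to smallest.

3670, 948, 781, 514, 338 bp

Linear molecule, 4 cuts → 5 fragments:
  3670 − 0 = 3670 bp
  4451 − 3670 = 781 bp
  4965 − 4451 = 514 bp
  5913 − 4965 = 948 bp
  6251 − 5913 = 338 bp
Sorted largest to smallest: 3670, 948, 781, 514, 338 bp.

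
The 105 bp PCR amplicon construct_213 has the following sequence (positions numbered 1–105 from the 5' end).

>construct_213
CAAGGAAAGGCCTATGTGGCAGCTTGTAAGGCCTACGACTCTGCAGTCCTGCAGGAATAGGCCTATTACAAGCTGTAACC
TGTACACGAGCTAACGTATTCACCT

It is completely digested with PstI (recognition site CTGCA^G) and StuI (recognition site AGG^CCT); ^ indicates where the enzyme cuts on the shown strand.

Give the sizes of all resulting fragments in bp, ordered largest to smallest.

44, 21, 14, 10, 8, 8 bp

PstI sites (CTGCAG) start at positions 41, 49.
PstI cuts after base 5 of each site (before the last base), so after positions 45, 53.
StuI sites (AGGCCT) start at positions 8, 29, 59.
StuI cuts after base 3 of each site, so after positions 10, 31, 61.
Combined cut positions: 10, 31, 45, 53, 61.
Linear molecule, 5 cuts → 6 fragments:
  1–10 → 10 bp
  11–31 → 21 bp
  32–45 → 14 bp
  46–53 → 8 bp
  54–61 → 8 bp
  62–105 → 44 bp
Sorted largest to smallest: 44, 21, 14, 10, 8, 8 bp.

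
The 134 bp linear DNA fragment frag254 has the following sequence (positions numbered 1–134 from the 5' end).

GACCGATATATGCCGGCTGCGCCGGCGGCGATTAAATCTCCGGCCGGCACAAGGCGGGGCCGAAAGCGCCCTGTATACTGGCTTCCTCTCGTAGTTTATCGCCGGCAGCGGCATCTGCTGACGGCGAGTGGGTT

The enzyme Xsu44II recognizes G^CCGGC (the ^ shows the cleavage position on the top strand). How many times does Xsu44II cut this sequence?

4

GCCGGC occurs starting at positions 12, 21, 43, 101.
Xsu44II cuts at 4 sites.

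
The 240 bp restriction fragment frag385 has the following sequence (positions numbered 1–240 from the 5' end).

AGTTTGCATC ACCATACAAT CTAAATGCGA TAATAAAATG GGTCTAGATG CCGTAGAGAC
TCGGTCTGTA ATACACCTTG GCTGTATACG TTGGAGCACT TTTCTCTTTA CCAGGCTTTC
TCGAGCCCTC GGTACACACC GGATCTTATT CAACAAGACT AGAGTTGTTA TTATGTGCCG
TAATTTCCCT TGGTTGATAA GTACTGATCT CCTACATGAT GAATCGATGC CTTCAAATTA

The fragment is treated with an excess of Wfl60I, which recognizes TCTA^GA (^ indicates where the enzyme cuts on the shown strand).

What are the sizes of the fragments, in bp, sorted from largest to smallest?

194, 46 bp

The Wfl60I site (TCTAGA) starts at position 43.
Wfl60I cuts after base 4 of each site, so after position 46.
Linear molecule, 1 cut → 2 fragments:
  1–46 → 46 bp
  47–240 → 194 bp
Sorted largest to smallest: 194, 46 bp.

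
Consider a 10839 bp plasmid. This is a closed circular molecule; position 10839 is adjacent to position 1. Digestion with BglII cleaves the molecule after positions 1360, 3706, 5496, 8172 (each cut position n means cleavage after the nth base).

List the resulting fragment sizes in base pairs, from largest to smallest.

Circular molecule, 4 cuts → 4 fragments:
  3706 − 1360 = 2346 bp
  5496 − 3706 = 1790 bp
  8172 − 5496 = 2676 bp
  wrap: 10839 − 8172 + 1360 = 4027 bp
Sorted largest to smallest: 4027, 2676, 2346, 1790 bp.

4027, 2676, 2346, 1790 bp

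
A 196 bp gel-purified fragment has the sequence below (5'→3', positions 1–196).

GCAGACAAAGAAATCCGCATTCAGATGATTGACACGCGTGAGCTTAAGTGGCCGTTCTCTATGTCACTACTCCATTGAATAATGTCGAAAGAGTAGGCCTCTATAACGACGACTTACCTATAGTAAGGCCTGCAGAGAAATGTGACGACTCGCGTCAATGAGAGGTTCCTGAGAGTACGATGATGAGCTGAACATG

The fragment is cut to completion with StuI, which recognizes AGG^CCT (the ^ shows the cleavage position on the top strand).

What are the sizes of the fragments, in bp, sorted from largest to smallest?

97, 68, 31 bp

StuI sites (AGGCCT) start at positions 95, 126.
StuI cuts after base 3 of each site, so after positions 97, 128.
Linear molecule, 2 cuts → 3 fragments:
  1–97 → 97 bp
  98–128 → 31 bp
  129–196 → 68 bp
Sorted largest to smallest: 97, 68, 31 bp.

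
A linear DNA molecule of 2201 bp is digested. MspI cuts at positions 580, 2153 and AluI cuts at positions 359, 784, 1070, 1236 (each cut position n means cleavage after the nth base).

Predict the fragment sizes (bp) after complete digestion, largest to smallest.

917, 359, 286, 221, 204, 166, 48 bp

Combined cut positions (sorted): 359, 580, 784, 1070, 1236, 2153.
Linear molecule, 6 cuts → 7 fragments:
  359 − 0 = 359 bp
  580 − 359 = 221 bp
  784 − 580 = 204 bp
  1070 − 784 = 286 bp
  1236 − 1070 = 166 bp
  2153 − 1236 = 917 bp
  2201 − 2153 = 48 bp
Sorted largest to smallest: 917, 359, 286, 221, 204, 166, 48 bp.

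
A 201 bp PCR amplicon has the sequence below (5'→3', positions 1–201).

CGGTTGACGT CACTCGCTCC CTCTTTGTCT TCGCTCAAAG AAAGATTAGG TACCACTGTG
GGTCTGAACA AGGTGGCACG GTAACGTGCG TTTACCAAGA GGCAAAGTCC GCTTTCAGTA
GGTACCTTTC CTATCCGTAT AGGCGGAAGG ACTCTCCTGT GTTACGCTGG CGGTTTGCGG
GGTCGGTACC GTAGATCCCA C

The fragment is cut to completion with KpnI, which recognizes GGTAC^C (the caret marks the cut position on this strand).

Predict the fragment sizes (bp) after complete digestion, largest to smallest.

KpnI sites (GGTACC) start at positions 49, 121, 185.
KpnI cuts after base 5 of each site (before the last base), so after positions 53, 125, 189.
Linear molecule, 3 cuts → 4 fragments:
  1–53 → 53 bp
  54–125 → 72 bp
  126–189 → 64 bp
  190–201 → 12 bp
Sorted largest to smallest: 72, 64, 53, 12 bp.

72, 64, 53, 12 bp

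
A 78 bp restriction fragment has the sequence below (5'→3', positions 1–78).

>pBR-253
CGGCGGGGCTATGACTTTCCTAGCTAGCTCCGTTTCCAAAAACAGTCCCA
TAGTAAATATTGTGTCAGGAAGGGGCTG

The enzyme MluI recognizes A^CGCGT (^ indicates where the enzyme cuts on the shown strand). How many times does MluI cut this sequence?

0

No occurrence of ACGCGT is present in the sequence.
MluI does not cut: 0 sites.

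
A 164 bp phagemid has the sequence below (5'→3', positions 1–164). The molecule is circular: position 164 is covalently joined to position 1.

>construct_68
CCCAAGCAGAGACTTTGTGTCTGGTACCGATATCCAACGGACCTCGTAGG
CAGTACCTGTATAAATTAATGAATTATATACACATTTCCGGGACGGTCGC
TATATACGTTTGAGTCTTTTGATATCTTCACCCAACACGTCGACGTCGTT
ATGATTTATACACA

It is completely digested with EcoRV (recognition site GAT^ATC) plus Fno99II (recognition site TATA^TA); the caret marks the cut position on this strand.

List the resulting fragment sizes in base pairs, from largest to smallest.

72, 47, 26, 19 bp

EcoRV sites (GATATC) start at positions 29, 121.
EcoRV cuts after base 3 of each site, so after positions 31, 123.
Fno99II sites (TATATA) start at positions 75, 101.
Fno99II cuts after base 4 of each site, so after positions 78, 104.
Combined cut positions: 31, 78, 104, 123.
Circular molecule, 4 cuts → 4 fragments:
  32–78 → 47 bp
  79–104 → 26 bp
  105–123 → 19 bp
  124–164 then 1–31 → 41 + 31 = 72 bp
Sorted largest to smallest: 72, 47, 26, 19 bp.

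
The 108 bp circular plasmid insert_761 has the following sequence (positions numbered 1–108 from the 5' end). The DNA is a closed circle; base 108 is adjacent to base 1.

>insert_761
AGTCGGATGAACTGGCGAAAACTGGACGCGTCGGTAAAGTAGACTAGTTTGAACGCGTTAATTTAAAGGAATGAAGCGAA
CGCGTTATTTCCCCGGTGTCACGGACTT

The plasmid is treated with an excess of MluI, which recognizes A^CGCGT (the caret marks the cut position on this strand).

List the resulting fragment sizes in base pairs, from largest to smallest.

54, 27, 27 bp

MluI sites (ACGCGT) start at positions 26, 53, 80.
MluI cuts after the first base of each site, so after positions 26, 53, 80.
Circular molecule, 3 cuts → 3 fragments:
  27–53 → 27 bp
  54–80 → 27 bp
  81–108 then 1–26 → 28 + 26 = 54 bp
Sorted largest to smallest: 54, 27, 27 bp.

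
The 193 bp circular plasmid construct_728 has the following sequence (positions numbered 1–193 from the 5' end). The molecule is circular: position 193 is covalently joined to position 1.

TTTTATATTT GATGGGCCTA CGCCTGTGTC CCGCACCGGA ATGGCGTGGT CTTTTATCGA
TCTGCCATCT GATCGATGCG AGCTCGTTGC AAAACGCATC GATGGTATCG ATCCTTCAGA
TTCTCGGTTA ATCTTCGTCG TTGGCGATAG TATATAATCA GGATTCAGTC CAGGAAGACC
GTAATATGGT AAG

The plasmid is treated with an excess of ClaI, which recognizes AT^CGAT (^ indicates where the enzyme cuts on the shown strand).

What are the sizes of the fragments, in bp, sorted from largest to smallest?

142, 26, 16, 9 bp

ClaI sites (ATCGAT) start at positions 56, 72, 98, 107.
ClaI cuts after base 2 of each site, so after positions 57, 73, 99, 108.
Circular molecule, 4 cuts → 4 fragments:
  58–73 → 16 bp
  74–99 → 26 bp
  100–108 → 9 bp
  109–193 then 1–57 → 85 + 57 = 142 bp
Sorted largest to smallest: 142, 26, 16, 9 bp.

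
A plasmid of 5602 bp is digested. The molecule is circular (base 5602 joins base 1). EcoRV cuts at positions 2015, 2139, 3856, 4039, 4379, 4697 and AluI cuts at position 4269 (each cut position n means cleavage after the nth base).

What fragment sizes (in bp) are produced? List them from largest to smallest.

2920, 1717, 318, 230, 183, 124, 110 bp

Combined cut positions (sorted): 2015, 2139, 3856, 4039, 4269, 4379, 4697.
Circular molecule, 7 cuts → 7 fragments:
  2139 − 2015 = 124 bp
  3856 − 2139 = 1717 bp
  4039 − 3856 = 183 bp
  4269 − 4039 = 230 bp
  4379 − 4269 = 110 bp
  4697 − 4379 = 318 bp
  wrap: 5602 − 4697 + 2015 = 2920 bp
Sorted largest to smallest: 2920, 1717, 318, 230, 183, 124, 110 bp.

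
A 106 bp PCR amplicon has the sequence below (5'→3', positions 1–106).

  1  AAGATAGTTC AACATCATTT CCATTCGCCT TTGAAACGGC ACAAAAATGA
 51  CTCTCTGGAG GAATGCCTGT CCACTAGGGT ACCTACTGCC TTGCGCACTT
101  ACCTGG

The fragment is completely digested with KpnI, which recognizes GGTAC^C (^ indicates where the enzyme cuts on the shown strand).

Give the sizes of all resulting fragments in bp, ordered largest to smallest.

The KpnI site (GGTACC) starts at position 78.
KpnI cuts after base 5 of each site (before the last base), so after position 82.
Linear molecule, 1 cut → 2 fragments:
  1–82 → 82 bp
  83–106 → 24 bp
Sorted largest to smallest: 82, 24 bp.

82, 24 bp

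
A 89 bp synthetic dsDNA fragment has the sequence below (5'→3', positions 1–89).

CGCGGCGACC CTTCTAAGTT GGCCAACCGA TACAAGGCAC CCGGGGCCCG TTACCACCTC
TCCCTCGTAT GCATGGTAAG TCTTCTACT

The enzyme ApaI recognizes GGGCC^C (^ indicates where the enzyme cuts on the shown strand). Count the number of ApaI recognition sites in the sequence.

1

GGGCCC occurs starting at position 44.
ApaI cuts at 1 site.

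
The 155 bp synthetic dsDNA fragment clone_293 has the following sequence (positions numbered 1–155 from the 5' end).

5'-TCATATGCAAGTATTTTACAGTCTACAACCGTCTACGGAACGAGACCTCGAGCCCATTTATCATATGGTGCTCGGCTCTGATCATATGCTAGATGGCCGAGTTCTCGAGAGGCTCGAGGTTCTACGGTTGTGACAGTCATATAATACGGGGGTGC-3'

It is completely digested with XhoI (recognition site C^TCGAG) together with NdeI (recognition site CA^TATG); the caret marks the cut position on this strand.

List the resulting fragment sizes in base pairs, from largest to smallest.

XhoI sites (CTCGAG) start at positions 47, 104, 113.
XhoI cuts after the first base of each site, so after positions 47, 104, 113.
NdeI sites (CATATG) start at positions 2, 62, 83.
NdeI cuts after base 2 of each site, so after positions 3, 63, 84.
Combined cut positions: 3, 47, 63, 84, 104, 113.
Linear molecule, 6 cuts → 7 fragments:
  1–3 → 3 bp
  4–47 → 44 bp
  48–63 → 16 bp
  64–84 → 21 bp
  85–104 → 20 bp
  105–113 → 9 bp
  114–155 → 42 bp
Sorted largest to smallest: 44, 42, 21, 20, 16, 9, 3 bp.

44, 42, 21, 20, 16, 9, 3 bp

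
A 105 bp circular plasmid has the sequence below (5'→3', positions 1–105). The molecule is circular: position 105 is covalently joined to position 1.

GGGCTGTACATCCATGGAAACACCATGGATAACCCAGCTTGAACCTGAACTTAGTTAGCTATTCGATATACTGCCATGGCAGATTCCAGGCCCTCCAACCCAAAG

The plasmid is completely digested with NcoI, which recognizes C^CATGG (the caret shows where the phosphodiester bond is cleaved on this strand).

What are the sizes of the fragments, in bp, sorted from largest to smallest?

NcoI sites (CCATGG) start at positions 12, 23, 74.
NcoI cuts after the first base of each site, so after positions 12, 23, 74.
Circular molecule, 3 cuts → 3 fragments:
  13–23 → 11 bp
  24–74 → 51 bp
  75–105 then 1–12 → 31 + 12 = 43 bp
Sorted largest to smallest: 51, 43, 11 bp.

51, 43, 11 bp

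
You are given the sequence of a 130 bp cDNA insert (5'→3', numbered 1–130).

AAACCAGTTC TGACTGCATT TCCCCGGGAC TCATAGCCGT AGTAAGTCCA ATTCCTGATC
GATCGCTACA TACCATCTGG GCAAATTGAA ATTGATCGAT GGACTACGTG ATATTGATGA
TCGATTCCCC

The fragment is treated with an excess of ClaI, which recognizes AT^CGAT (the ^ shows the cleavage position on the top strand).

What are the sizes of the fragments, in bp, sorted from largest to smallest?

ClaI sites (ATCGAT) start at positions 58, 95, 120.
ClaI cuts after base 2 of each site, so after positions 59, 96, 121.
Linear molecule, 3 cuts → 4 fragments:
  1–59 → 59 bp
  60–96 → 37 bp
  97–121 → 25 bp
  122–130 → 9 bp
Sorted largest to smallest: 59, 37, 25, 9 bp.

59, 37, 25, 9 bp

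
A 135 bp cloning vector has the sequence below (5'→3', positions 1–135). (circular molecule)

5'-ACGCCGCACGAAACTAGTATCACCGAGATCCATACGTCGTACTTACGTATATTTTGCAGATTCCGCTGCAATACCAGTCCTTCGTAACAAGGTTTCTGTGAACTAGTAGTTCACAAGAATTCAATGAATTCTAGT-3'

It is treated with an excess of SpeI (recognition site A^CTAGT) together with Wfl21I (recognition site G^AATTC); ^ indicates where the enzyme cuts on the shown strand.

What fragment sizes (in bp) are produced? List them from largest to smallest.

89, 22, 15, 9 bp

SpeI sites (ACTAGT) start at positions 13, 102.
SpeI cuts after the first base of each site, so after positions 13, 102.
Wfl21I sites (GAATTC) start at positions 117, 126.
Wfl21I cuts after the first base of each site, so after positions 117, 126.
Combined cut positions: 13, 102, 117, 126.
Circular molecule, 4 cuts → 4 fragments:
  14–102 → 89 bp
  103–117 → 15 bp
  118–126 → 9 bp
  127–135 then 1–13 → 9 + 13 = 22 bp
Sorted largest to smallest: 89, 22, 15, 9 bp.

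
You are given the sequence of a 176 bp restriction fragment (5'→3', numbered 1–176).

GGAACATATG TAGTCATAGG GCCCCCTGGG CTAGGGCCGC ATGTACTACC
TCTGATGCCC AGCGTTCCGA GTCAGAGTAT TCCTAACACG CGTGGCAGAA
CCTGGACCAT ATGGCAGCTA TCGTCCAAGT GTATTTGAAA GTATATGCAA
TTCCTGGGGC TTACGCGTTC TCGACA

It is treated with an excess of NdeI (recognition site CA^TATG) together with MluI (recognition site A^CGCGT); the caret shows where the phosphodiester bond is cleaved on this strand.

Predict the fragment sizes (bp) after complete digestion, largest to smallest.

82, 54, 21, 13, 6 bp

NdeI sites (CATATG) start at positions 5, 108.
NdeI cuts after base 2 of each site, so after positions 6, 109.
MluI sites (ACGCGT) start at positions 88, 163.
MluI cuts after the first base of each site, so after positions 88, 163.
Combined cut positions: 6, 88, 109, 163.
Linear molecule, 4 cuts → 5 fragments:
  1–6 → 6 bp
  7–88 → 82 bp
  89–109 → 21 bp
  110–163 → 54 bp
  164–176 → 13 bp
Sorted largest to smallest: 82, 54, 21, 13, 6 bp.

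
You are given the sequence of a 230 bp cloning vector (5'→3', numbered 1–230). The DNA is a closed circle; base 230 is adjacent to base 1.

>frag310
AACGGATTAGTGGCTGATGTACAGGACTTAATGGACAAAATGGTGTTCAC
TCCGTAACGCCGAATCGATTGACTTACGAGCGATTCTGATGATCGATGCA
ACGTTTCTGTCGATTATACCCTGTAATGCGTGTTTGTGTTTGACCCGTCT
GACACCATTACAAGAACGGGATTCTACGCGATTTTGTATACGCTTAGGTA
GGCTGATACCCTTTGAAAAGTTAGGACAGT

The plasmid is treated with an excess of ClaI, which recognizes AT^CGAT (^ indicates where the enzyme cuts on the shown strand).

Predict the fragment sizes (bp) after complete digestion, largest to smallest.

202, 28 bp

ClaI sites (ATCGAT) start at positions 64, 92.
ClaI cuts after base 2 of each site, so after positions 65, 93.
Circular molecule, 2 cuts → 2 fragments:
  66–93 → 28 bp
  94–230 then 1–65 → 137 + 65 = 202 bp
Sorted largest to smallest: 202, 28 bp.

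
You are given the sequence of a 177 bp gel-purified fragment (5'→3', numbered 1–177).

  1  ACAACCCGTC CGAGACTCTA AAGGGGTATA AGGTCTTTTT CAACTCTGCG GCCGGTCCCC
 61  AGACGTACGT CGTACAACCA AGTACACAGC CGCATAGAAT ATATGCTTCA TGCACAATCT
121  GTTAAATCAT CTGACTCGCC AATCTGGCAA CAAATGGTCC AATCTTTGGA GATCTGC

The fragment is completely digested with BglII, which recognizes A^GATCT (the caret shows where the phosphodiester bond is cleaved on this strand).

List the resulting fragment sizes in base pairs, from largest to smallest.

The BglII site (AGATCT) starts at position 170.
BglII cuts after the first base of each site, so after position 170.
Linear molecule, 1 cut → 2 fragments:
  1–170 → 170 bp
  171–177 → 7 bp
Sorted largest to smallest: 170, 7 bp.

170, 7 bp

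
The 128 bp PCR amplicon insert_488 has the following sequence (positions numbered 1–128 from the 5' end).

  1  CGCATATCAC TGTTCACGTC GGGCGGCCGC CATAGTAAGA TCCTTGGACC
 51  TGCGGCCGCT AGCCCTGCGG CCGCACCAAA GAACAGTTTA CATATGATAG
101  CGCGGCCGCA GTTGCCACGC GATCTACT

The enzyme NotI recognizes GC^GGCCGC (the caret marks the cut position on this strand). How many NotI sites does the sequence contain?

GCGGCCGC occurs starting at positions 23, 52, 67, 102.
NotI cuts at 4 sites.

4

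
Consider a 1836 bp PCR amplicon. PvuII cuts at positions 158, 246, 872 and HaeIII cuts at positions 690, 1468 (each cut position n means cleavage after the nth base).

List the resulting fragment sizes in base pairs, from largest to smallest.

596, 444, 368, 182, 158, 88 bp

Combined cut positions (sorted): 158, 246, 690, 872, 1468.
Linear molecule, 5 cuts → 6 fragments:
  158 − 0 = 158 bp
  246 − 158 = 88 bp
  690 − 246 = 444 bp
  872 − 690 = 182 bp
  1468 − 872 = 596 bp
  1836 − 1468 = 368 bp
Sorted largest to smallest: 596, 444, 368, 182, 158, 88 bp.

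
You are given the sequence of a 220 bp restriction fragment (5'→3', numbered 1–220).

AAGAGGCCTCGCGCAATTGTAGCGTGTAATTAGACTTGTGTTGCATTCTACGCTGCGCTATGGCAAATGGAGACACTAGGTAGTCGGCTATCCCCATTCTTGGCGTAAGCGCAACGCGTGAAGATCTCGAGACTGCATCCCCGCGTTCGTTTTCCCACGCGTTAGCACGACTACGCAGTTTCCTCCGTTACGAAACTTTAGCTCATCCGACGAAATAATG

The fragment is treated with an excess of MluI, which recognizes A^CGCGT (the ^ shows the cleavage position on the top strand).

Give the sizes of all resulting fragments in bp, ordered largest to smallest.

114, 63, 43 bp

MluI sites (ACGCGT) start at positions 114, 157.
MluI cuts after the first base of each site, so after positions 114, 157.
Linear molecule, 2 cuts → 3 fragments:
  1–114 → 114 bp
  115–157 → 43 bp
  158–220 → 63 bp
Sorted largest to smallest: 114, 63, 43 bp.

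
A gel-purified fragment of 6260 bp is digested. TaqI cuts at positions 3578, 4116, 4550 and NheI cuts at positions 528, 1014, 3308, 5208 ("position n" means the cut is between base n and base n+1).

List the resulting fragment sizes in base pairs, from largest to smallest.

Combined cut positions (sorted): 528, 1014, 3308, 3578, 4116, 4550, 5208.
Linear molecule, 7 cuts → 8 fragments:
  528 − 0 = 528 bp
  1014 − 528 = 486 bp
  3308 − 1014 = 2294 bp
  3578 − 3308 = 270 bp
  4116 − 3578 = 538 bp
  4550 − 4116 = 434 bp
  5208 − 4550 = 658 bp
  6260 − 5208 = 1052 bp
Sorted largest to smallest: 2294, 1052, 658, 538, 528, 486, 434, 270 bp.

2294, 1052, 658, 538, 528, 486, 434, 270 bp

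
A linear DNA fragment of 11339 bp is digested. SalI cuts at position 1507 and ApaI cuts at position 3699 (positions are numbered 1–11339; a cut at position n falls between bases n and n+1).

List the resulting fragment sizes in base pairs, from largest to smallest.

7640, 2192, 1507 bp

Combined cut positions (sorted): 1507, 3699.
Linear molecule, 2 cuts → 3 fragments:
  1507 − 0 = 1507 bp
  3699 − 1507 = 2192 bp
  11339 − 3699 = 7640 bp
Sorted largest to smallest: 7640, 2192, 1507 bp.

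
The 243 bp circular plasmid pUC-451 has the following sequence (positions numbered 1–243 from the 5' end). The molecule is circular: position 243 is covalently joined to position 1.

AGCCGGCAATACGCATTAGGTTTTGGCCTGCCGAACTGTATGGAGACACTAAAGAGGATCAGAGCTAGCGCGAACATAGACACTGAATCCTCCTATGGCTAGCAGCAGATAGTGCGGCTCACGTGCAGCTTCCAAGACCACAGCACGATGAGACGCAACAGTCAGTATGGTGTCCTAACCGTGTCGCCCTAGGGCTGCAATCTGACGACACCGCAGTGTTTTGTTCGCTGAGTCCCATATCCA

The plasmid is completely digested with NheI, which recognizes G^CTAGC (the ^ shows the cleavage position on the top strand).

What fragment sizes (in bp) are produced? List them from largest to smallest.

209, 34 bp

NheI sites (GCTAGC) start at positions 64, 98.
NheI cuts after the first base of each site, so after positions 64, 98.
Circular molecule, 2 cuts → 2 fragments:
  65–98 → 34 bp
  99–243 then 1–64 → 145 + 64 = 209 bp
Sorted largest to smallest: 209, 34 bp.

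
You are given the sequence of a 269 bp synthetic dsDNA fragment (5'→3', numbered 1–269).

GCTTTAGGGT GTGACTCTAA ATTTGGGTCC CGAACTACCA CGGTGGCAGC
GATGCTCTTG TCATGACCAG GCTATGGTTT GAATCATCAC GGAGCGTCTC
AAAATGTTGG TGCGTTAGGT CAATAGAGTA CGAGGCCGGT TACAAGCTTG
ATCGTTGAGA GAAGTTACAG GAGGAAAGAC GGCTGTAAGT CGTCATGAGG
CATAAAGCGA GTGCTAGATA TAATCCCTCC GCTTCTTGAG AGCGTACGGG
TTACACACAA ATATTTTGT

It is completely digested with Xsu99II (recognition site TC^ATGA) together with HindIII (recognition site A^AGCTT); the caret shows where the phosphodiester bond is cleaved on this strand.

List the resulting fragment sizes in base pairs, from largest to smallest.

82, 75, 62, 50 bp

Xsu99II sites (TCATGA) start at positions 61, 193.
Xsu99II cuts after base 2 of each site, so after positions 62, 194.
The HindIII site (AAGCTT) starts at position 144.
HindIII cuts after the first base of each site, so after position 144.
Combined cut positions: 62, 144, 194.
Linear molecule, 3 cuts → 4 fragments:
  1–62 → 62 bp
  63–144 → 82 bp
  145–194 → 50 bp
  195–269 → 75 bp
Sorted largest to smallest: 82, 75, 62, 50 bp.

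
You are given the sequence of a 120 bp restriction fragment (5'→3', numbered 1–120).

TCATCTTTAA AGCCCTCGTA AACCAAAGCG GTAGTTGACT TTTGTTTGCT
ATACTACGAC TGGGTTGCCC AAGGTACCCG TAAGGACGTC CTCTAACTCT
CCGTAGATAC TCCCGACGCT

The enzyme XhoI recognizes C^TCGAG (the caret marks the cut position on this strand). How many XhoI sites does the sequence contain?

0

No occurrence of CTCGAG is present in the sequence.
XhoI does not cut: 0 sites.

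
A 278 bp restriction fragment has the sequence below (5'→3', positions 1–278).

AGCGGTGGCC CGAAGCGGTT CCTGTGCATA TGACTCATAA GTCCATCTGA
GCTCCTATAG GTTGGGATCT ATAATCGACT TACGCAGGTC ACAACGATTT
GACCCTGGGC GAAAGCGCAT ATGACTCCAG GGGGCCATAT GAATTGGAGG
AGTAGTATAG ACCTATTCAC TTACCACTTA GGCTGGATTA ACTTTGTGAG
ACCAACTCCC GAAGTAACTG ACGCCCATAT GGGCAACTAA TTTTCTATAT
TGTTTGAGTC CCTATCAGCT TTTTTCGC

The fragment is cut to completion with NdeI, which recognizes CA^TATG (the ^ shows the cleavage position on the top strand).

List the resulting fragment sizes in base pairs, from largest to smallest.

91, 90, 51, 28, 18 bp

NdeI sites (CATATG) start at positions 27, 118, 136, 226.
NdeI cuts after base 2 of each site, so after positions 28, 119, 137, 227.
Linear molecule, 4 cuts → 5 fragments:
  1–28 → 28 bp
  29–119 → 91 bp
  120–137 → 18 bp
  138–227 → 90 bp
  228–278 → 51 bp
Sorted largest to smallest: 91, 90, 51, 28, 18 bp.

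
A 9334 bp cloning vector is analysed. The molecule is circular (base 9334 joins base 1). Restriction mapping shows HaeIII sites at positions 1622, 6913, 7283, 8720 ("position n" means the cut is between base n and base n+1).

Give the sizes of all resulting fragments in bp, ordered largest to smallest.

5291, 2236, 1437, 370 bp

Circular molecule, 4 cuts → 4 fragments:
  6913 − 1622 = 5291 bp
  7283 − 6913 = 370 bp
  8720 − 7283 = 1437 bp
  wrap: 9334 − 8720 + 1622 = 2236 bp
Sorted largest to smallest: 5291, 2236, 1437, 370 bp.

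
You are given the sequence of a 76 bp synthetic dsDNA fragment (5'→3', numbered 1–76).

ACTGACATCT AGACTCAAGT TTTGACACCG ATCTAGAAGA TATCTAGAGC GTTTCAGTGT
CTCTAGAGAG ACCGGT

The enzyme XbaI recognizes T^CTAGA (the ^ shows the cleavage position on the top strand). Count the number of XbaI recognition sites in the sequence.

4

TCTAGA occurs starting at positions 8, 32, 43, 62.
XbaI cuts at 4 sites.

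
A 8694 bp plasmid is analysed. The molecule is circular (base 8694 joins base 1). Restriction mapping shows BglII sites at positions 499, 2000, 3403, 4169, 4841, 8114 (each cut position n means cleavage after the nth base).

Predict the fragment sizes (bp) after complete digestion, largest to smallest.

Circular molecule, 6 cuts → 6 fragments:
  2000 − 499 = 1501 bp
  3403 − 2000 = 1403 bp
  4169 − 3403 = 766 bp
  4841 − 4169 = 672 bp
  8114 − 4841 = 3273 bp
  wrap: 8694 − 8114 + 499 = 1079 bp
Sorted largest to smallest: 3273, 1501, 1403, 1079, 766, 672 bp.

3273, 1501, 1403, 1079, 766, 672 bp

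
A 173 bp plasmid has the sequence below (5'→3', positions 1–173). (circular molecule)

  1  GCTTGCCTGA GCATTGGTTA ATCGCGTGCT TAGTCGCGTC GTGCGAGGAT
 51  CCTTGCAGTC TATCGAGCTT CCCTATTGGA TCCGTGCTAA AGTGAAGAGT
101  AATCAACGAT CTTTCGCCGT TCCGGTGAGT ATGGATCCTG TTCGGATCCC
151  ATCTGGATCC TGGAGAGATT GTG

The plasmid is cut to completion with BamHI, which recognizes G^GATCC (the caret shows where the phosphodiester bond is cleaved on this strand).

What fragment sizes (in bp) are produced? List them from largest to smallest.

65, 55, 31, 11, 11 bp

BamHI sites (GGATCC) start at positions 47, 78, 133, 144, 155.
BamHI cuts after the first base of each site, so after positions 47, 78, 133, 144, 155.
Circular molecule, 5 cuts → 5 fragments:
  48–78 → 31 bp
  79–133 → 55 bp
  134–144 → 11 bp
  145–155 → 11 bp
  156–173 then 1–47 → 18 + 47 = 65 bp
Sorted largest to smallest: 65, 55, 31, 11, 11 bp.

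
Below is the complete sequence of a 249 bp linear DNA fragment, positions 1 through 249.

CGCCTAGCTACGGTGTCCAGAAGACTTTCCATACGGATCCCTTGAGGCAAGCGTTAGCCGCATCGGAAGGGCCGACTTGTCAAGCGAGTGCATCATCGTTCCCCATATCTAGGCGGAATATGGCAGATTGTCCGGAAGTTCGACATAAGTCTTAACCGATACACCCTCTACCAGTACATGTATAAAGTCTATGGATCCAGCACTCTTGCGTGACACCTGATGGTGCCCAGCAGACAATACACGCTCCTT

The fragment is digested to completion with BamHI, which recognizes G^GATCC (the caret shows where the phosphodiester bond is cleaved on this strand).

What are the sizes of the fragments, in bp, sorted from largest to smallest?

158, 56, 35 bp

BamHI sites (GGATCC) start at positions 35, 193.
BamHI cuts after the first base of each site, so after positions 35, 193.
Linear molecule, 2 cuts → 3 fragments:
  1–35 → 35 bp
  36–193 → 158 bp
  194–249 → 56 bp
Sorted largest to smallest: 158, 56, 35 bp.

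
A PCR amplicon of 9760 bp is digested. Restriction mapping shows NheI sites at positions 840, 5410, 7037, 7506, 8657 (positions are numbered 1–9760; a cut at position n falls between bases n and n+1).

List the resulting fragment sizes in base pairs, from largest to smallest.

Linear molecule, 5 cuts → 6 fragments:
  840 − 0 = 840 bp
  5410 − 840 = 4570 bp
  7037 − 5410 = 1627 bp
  7506 − 7037 = 469 bp
  8657 − 7506 = 1151 bp
  9760 − 8657 = 1103 bp
Sorted largest to smallest: 4570, 1627, 1151, 1103, 840, 469 bp.

4570, 1627, 1151, 1103, 840, 469 bp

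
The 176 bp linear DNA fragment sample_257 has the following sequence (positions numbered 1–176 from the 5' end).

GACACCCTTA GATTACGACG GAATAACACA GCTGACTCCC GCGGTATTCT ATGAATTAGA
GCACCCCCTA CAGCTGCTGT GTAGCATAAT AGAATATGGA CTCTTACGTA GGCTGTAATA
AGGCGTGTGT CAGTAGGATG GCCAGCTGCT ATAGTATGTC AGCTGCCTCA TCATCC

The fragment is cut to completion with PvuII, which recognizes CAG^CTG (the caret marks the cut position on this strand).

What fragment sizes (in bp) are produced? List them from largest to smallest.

PvuII sites (CAGCTG) start at positions 29, 71, 143, 160.
PvuII cuts after base 3 of each site, so after positions 31, 73, 145, 162.
Linear molecule, 4 cuts → 5 fragments:
  1–31 → 31 bp
  32–73 → 42 bp
  74–145 → 72 bp
  146–162 → 17 bp
  163–176 → 14 bp
Sorted largest to smallest: 72, 42, 31, 17, 14 bp.

72, 42, 31, 17, 14 bp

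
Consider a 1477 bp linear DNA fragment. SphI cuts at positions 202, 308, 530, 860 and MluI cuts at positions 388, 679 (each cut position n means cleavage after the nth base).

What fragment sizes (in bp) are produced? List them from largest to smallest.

Combined cut positions (sorted): 202, 308, 388, 530, 679, 860.
Linear molecule, 6 cuts → 7 fragments:
  202 − 0 = 202 bp
  308 − 202 = 106 bp
  388 − 308 = 80 bp
  530 − 388 = 142 bp
  679 − 530 = 149 bp
  860 − 679 = 181 bp
  1477 − 860 = 617 bp
Sorted largest to smallest: 617, 202, 181, 149, 142, 106, 80 bp.

617, 202, 181, 149, 142, 106, 80 bp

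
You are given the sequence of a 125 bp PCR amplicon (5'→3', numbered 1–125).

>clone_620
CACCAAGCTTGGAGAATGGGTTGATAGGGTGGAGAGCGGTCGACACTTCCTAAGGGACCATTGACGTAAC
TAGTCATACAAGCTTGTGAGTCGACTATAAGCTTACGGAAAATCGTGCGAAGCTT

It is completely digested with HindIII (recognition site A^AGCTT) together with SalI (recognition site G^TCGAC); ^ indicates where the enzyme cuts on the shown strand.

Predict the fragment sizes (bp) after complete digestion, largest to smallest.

HindIII sites (AAGCTT) start at positions 5, 80, 99, 120.
HindIII cuts after the first base of each site, so after positions 5, 80, 99, 120.
SalI sites (GTCGAC) start at positions 39, 90.
SalI cuts after the first base of each site, so after positions 39, 90.
Combined cut positions: 5, 39, 80, 90, 99, 120.
Linear molecule, 6 cuts → 7 fragments:
  1–5 → 5 bp
  6–39 → 34 bp
  40–80 → 41 bp
  81–90 → 10 bp
  91–99 → 9 bp
  100–120 → 21 bp
  121–125 → 5 bp
Sorted largest to smallest: 41, 34, 21, 10, 9, 5, 5 bp.

41, 34, 21, 10, 9, 5, 5 bp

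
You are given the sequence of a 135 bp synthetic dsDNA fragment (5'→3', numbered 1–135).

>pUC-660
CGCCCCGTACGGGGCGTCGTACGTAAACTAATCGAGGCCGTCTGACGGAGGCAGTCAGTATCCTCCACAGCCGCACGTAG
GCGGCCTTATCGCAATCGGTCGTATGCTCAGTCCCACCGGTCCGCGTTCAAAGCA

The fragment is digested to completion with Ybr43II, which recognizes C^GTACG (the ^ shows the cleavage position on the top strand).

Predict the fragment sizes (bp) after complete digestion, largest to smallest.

Ybr43II sites (CGTACG) start at positions 6, 18.
Ybr43II cuts after the first base of each site, so after positions 6, 18.
Linear molecule, 2 cuts → 3 fragments:
  1–6 → 6 bp
  7–18 → 12 bp
  19–135 → 117 bp
Sorted largest to smallest: 117, 12, 6 bp.

117, 12, 6 bp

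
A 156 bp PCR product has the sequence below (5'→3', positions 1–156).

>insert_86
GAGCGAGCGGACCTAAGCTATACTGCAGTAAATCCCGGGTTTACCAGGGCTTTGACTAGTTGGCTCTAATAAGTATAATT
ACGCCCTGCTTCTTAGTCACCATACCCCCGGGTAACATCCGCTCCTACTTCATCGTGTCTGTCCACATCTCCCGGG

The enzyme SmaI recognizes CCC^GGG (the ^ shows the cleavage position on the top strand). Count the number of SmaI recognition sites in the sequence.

CCCGGG occurs starting at positions 34, 107, 151.
SmaI cuts at 3 sites.

3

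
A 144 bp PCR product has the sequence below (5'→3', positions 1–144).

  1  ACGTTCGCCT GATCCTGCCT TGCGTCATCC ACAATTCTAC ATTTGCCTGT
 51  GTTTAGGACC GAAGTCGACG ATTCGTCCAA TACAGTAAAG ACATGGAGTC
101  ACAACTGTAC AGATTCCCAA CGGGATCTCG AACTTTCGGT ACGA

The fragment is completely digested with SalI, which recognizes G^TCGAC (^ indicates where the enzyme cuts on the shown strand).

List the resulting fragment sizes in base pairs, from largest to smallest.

80, 64 bp

The SalI site (GTCGAC) starts at position 64.
SalI cuts after the first base of each site, so after position 64.
Linear molecule, 1 cut → 2 fragments:
  1–64 → 64 bp
  65–144 → 80 bp
Sorted largest to smallest: 80, 64 bp.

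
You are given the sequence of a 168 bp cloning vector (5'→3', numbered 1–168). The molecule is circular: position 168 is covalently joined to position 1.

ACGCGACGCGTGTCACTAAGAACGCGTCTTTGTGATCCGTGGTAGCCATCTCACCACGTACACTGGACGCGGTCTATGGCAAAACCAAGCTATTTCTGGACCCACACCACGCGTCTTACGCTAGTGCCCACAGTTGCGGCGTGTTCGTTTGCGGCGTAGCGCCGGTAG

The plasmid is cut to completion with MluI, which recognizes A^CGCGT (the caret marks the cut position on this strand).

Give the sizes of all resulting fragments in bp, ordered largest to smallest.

87, 65, 16 bp

MluI sites (ACGCGT) start at positions 6, 22, 109.
MluI cuts after the first base of each site, so after positions 6, 22, 109.
Circular molecule, 3 cuts → 3 fragments:
  7–22 → 16 bp
  23–109 → 87 bp
  110–168 then 1–6 → 59 + 6 = 65 bp
Sorted largest to smallest: 87, 65, 16 bp.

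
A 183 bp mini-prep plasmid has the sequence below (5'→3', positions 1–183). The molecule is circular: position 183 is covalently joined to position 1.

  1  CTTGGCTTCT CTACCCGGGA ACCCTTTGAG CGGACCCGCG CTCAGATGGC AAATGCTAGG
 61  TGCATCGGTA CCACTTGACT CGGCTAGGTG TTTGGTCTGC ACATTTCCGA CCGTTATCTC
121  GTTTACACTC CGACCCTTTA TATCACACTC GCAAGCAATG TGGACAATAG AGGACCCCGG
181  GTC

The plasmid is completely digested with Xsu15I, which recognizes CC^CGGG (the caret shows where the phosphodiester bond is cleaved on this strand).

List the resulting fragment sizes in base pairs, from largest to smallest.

Xsu15I sites (CCCGGG) start at positions 14, 176.
Xsu15I cuts after base 2 of each site, so after positions 15, 177.
Circular molecule, 2 cuts → 2 fragments:
  16–177 → 162 bp
  178–183 then 1–15 → 6 + 15 = 21 bp
Sorted largest to smallest: 162, 21 bp.

162, 21 bp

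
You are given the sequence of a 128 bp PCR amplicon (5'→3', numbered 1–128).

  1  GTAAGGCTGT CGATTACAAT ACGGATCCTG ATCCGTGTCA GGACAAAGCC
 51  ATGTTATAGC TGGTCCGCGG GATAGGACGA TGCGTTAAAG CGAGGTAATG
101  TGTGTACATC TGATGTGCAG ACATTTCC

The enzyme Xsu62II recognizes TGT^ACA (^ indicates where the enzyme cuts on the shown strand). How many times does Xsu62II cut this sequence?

TGTACA occurs starting at position 103.
Xsu62II cuts at 1 site.

1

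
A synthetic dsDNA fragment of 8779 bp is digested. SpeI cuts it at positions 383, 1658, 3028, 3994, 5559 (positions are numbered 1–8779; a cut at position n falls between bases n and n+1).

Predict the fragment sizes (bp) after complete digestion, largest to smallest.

Linear molecule, 5 cuts → 6 fragments:
  383 − 0 = 383 bp
  1658 − 383 = 1275 bp
  3028 − 1658 = 1370 bp
  3994 − 3028 = 966 bp
  5559 − 3994 = 1565 bp
  8779 − 5559 = 3220 bp
Sorted largest to smallest: 3220, 1565, 1370, 1275, 966, 383 bp.

3220, 1565, 1370, 1275, 966, 383 bp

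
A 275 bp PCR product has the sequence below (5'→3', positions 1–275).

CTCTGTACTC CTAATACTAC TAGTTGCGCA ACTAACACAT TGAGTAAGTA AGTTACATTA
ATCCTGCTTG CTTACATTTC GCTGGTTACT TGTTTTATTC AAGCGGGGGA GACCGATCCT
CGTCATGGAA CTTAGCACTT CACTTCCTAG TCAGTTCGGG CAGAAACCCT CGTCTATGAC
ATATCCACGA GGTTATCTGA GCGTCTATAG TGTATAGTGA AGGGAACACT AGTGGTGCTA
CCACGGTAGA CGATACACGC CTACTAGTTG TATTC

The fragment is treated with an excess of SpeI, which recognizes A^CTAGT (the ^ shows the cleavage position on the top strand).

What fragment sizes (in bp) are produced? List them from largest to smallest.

SpeI sites (ACTAGT) start at positions 19, 228, 263.
SpeI cuts after the first base of each site, so after positions 19, 228, 263.
Linear molecule, 3 cuts → 4 fragments:
  1–19 → 19 bp
  20–228 → 209 bp
  229–263 → 35 bp
  264–275 → 12 bp
Sorted largest to smallest: 209, 35, 19, 12 bp.

209, 35, 19, 12 bp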